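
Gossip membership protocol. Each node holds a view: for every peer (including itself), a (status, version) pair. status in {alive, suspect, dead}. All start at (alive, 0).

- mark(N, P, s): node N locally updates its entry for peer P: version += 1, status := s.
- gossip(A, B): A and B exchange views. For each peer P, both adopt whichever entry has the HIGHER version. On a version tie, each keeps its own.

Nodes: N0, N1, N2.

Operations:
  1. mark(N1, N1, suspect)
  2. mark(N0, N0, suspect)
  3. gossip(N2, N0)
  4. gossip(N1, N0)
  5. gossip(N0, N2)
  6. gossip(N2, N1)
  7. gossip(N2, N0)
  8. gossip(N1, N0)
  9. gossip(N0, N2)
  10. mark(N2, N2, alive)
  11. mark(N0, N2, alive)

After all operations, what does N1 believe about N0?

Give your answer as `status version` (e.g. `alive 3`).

Answer: suspect 1

Derivation:
Op 1: N1 marks N1=suspect -> (suspect,v1)
Op 2: N0 marks N0=suspect -> (suspect,v1)
Op 3: gossip N2<->N0 -> N2.N0=(suspect,v1) N2.N1=(alive,v0) N2.N2=(alive,v0) | N0.N0=(suspect,v1) N0.N1=(alive,v0) N0.N2=(alive,v0)
Op 4: gossip N1<->N0 -> N1.N0=(suspect,v1) N1.N1=(suspect,v1) N1.N2=(alive,v0) | N0.N0=(suspect,v1) N0.N1=(suspect,v1) N0.N2=(alive,v0)
Op 5: gossip N0<->N2 -> N0.N0=(suspect,v1) N0.N1=(suspect,v1) N0.N2=(alive,v0) | N2.N0=(suspect,v1) N2.N1=(suspect,v1) N2.N2=(alive,v0)
Op 6: gossip N2<->N1 -> N2.N0=(suspect,v1) N2.N1=(suspect,v1) N2.N2=(alive,v0) | N1.N0=(suspect,v1) N1.N1=(suspect,v1) N1.N2=(alive,v0)
Op 7: gossip N2<->N0 -> N2.N0=(suspect,v1) N2.N1=(suspect,v1) N2.N2=(alive,v0) | N0.N0=(suspect,v1) N0.N1=(suspect,v1) N0.N2=(alive,v0)
Op 8: gossip N1<->N0 -> N1.N0=(suspect,v1) N1.N1=(suspect,v1) N1.N2=(alive,v0) | N0.N0=(suspect,v1) N0.N1=(suspect,v1) N0.N2=(alive,v0)
Op 9: gossip N0<->N2 -> N0.N0=(suspect,v1) N0.N1=(suspect,v1) N0.N2=(alive,v0) | N2.N0=(suspect,v1) N2.N1=(suspect,v1) N2.N2=(alive,v0)
Op 10: N2 marks N2=alive -> (alive,v1)
Op 11: N0 marks N2=alive -> (alive,v1)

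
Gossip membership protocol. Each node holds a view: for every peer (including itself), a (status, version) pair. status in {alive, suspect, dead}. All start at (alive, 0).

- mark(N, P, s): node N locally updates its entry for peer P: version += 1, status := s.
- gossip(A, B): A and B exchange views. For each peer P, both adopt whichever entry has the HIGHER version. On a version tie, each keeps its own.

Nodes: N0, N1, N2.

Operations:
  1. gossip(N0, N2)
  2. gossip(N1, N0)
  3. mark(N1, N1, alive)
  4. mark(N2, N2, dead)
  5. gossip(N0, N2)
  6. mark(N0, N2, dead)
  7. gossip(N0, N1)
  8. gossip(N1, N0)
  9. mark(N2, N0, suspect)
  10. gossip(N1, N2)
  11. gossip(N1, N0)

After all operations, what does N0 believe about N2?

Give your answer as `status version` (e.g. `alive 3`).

Answer: dead 2

Derivation:
Op 1: gossip N0<->N2 -> N0.N0=(alive,v0) N0.N1=(alive,v0) N0.N2=(alive,v0) | N2.N0=(alive,v0) N2.N1=(alive,v0) N2.N2=(alive,v0)
Op 2: gossip N1<->N0 -> N1.N0=(alive,v0) N1.N1=(alive,v0) N1.N2=(alive,v0) | N0.N0=(alive,v0) N0.N1=(alive,v0) N0.N2=(alive,v0)
Op 3: N1 marks N1=alive -> (alive,v1)
Op 4: N2 marks N2=dead -> (dead,v1)
Op 5: gossip N0<->N2 -> N0.N0=(alive,v0) N0.N1=(alive,v0) N0.N2=(dead,v1) | N2.N0=(alive,v0) N2.N1=(alive,v0) N2.N2=(dead,v1)
Op 6: N0 marks N2=dead -> (dead,v2)
Op 7: gossip N0<->N1 -> N0.N0=(alive,v0) N0.N1=(alive,v1) N0.N2=(dead,v2) | N1.N0=(alive,v0) N1.N1=(alive,v1) N1.N2=(dead,v2)
Op 8: gossip N1<->N0 -> N1.N0=(alive,v0) N1.N1=(alive,v1) N1.N2=(dead,v2) | N0.N0=(alive,v0) N0.N1=(alive,v1) N0.N2=(dead,v2)
Op 9: N2 marks N0=suspect -> (suspect,v1)
Op 10: gossip N1<->N2 -> N1.N0=(suspect,v1) N1.N1=(alive,v1) N1.N2=(dead,v2) | N2.N0=(suspect,v1) N2.N1=(alive,v1) N2.N2=(dead,v2)
Op 11: gossip N1<->N0 -> N1.N0=(suspect,v1) N1.N1=(alive,v1) N1.N2=(dead,v2) | N0.N0=(suspect,v1) N0.N1=(alive,v1) N0.N2=(dead,v2)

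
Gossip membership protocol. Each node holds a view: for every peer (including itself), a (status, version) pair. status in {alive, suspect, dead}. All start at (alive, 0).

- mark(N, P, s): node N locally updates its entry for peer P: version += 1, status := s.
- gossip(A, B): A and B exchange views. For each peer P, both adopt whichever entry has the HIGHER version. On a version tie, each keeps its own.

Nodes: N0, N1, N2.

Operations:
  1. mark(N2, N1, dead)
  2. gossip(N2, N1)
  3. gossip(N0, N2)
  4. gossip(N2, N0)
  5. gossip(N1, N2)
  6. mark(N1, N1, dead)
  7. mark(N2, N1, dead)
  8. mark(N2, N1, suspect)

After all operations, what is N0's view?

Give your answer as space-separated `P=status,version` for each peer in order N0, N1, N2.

Op 1: N2 marks N1=dead -> (dead,v1)
Op 2: gossip N2<->N1 -> N2.N0=(alive,v0) N2.N1=(dead,v1) N2.N2=(alive,v0) | N1.N0=(alive,v0) N1.N1=(dead,v1) N1.N2=(alive,v0)
Op 3: gossip N0<->N2 -> N0.N0=(alive,v0) N0.N1=(dead,v1) N0.N2=(alive,v0) | N2.N0=(alive,v0) N2.N1=(dead,v1) N2.N2=(alive,v0)
Op 4: gossip N2<->N0 -> N2.N0=(alive,v0) N2.N1=(dead,v1) N2.N2=(alive,v0) | N0.N0=(alive,v0) N0.N1=(dead,v1) N0.N2=(alive,v0)
Op 5: gossip N1<->N2 -> N1.N0=(alive,v0) N1.N1=(dead,v1) N1.N2=(alive,v0) | N2.N0=(alive,v0) N2.N1=(dead,v1) N2.N2=(alive,v0)
Op 6: N1 marks N1=dead -> (dead,v2)
Op 7: N2 marks N1=dead -> (dead,v2)
Op 8: N2 marks N1=suspect -> (suspect,v3)

Answer: N0=alive,0 N1=dead,1 N2=alive,0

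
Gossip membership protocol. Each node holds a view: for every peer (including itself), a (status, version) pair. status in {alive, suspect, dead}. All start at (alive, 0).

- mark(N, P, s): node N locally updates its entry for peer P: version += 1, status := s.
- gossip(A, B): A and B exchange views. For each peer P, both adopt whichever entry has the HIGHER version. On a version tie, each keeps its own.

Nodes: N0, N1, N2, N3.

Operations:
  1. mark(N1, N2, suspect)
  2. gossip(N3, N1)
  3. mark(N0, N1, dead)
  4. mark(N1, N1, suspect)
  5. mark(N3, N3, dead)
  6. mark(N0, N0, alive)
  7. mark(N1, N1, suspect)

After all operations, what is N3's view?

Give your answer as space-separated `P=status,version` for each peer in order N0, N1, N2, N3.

Answer: N0=alive,0 N1=alive,0 N2=suspect,1 N3=dead,1

Derivation:
Op 1: N1 marks N2=suspect -> (suspect,v1)
Op 2: gossip N3<->N1 -> N3.N0=(alive,v0) N3.N1=(alive,v0) N3.N2=(suspect,v1) N3.N3=(alive,v0) | N1.N0=(alive,v0) N1.N1=(alive,v0) N1.N2=(suspect,v1) N1.N3=(alive,v0)
Op 3: N0 marks N1=dead -> (dead,v1)
Op 4: N1 marks N1=suspect -> (suspect,v1)
Op 5: N3 marks N3=dead -> (dead,v1)
Op 6: N0 marks N0=alive -> (alive,v1)
Op 7: N1 marks N1=suspect -> (suspect,v2)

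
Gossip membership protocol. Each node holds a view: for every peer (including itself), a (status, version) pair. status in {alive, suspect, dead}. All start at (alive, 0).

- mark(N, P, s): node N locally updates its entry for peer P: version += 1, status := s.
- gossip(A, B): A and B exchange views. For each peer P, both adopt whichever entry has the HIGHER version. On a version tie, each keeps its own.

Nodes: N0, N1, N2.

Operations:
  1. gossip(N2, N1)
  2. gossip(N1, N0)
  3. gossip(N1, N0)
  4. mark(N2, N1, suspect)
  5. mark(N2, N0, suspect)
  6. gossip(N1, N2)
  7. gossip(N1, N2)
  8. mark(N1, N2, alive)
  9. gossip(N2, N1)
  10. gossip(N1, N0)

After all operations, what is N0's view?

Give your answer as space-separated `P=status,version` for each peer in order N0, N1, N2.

Answer: N0=suspect,1 N1=suspect,1 N2=alive,1

Derivation:
Op 1: gossip N2<->N1 -> N2.N0=(alive,v0) N2.N1=(alive,v0) N2.N2=(alive,v0) | N1.N0=(alive,v0) N1.N1=(alive,v0) N1.N2=(alive,v0)
Op 2: gossip N1<->N0 -> N1.N0=(alive,v0) N1.N1=(alive,v0) N1.N2=(alive,v0) | N0.N0=(alive,v0) N0.N1=(alive,v0) N0.N2=(alive,v0)
Op 3: gossip N1<->N0 -> N1.N0=(alive,v0) N1.N1=(alive,v0) N1.N2=(alive,v0) | N0.N0=(alive,v0) N0.N1=(alive,v0) N0.N2=(alive,v0)
Op 4: N2 marks N1=suspect -> (suspect,v1)
Op 5: N2 marks N0=suspect -> (suspect,v1)
Op 6: gossip N1<->N2 -> N1.N0=(suspect,v1) N1.N1=(suspect,v1) N1.N2=(alive,v0) | N2.N0=(suspect,v1) N2.N1=(suspect,v1) N2.N2=(alive,v0)
Op 7: gossip N1<->N2 -> N1.N0=(suspect,v1) N1.N1=(suspect,v1) N1.N2=(alive,v0) | N2.N0=(suspect,v1) N2.N1=(suspect,v1) N2.N2=(alive,v0)
Op 8: N1 marks N2=alive -> (alive,v1)
Op 9: gossip N2<->N1 -> N2.N0=(suspect,v1) N2.N1=(suspect,v1) N2.N2=(alive,v1) | N1.N0=(suspect,v1) N1.N1=(suspect,v1) N1.N2=(alive,v1)
Op 10: gossip N1<->N0 -> N1.N0=(suspect,v1) N1.N1=(suspect,v1) N1.N2=(alive,v1) | N0.N0=(suspect,v1) N0.N1=(suspect,v1) N0.N2=(alive,v1)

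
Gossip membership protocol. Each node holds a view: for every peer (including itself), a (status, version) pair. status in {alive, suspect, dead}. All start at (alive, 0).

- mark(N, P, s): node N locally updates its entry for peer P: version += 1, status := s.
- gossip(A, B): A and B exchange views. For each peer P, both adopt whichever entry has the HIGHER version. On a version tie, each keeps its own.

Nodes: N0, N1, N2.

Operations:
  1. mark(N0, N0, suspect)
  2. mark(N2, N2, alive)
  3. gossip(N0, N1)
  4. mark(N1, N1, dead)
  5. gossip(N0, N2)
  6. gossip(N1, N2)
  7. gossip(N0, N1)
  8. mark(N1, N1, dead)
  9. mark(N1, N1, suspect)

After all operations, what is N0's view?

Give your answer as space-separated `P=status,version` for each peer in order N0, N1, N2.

Op 1: N0 marks N0=suspect -> (suspect,v1)
Op 2: N2 marks N2=alive -> (alive,v1)
Op 3: gossip N0<->N1 -> N0.N0=(suspect,v1) N0.N1=(alive,v0) N0.N2=(alive,v0) | N1.N0=(suspect,v1) N1.N1=(alive,v0) N1.N2=(alive,v0)
Op 4: N1 marks N1=dead -> (dead,v1)
Op 5: gossip N0<->N2 -> N0.N0=(suspect,v1) N0.N1=(alive,v0) N0.N2=(alive,v1) | N2.N0=(suspect,v1) N2.N1=(alive,v0) N2.N2=(alive,v1)
Op 6: gossip N1<->N2 -> N1.N0=(suspect,v1) N1.N1=(dead,v1) N1.N2=(alive,v1) | N2.N0=(suspect,v1) N2.N1=(dead,v1) N2.N2=(alive,v1)
Op 7: gossip N0<->N1 -> N0.N0=(suspect,v1) N0.N1=(dead,v1) N0.N2=(alive,v1) | N1.N0=(suspect,v1) N1.N1=(dead,v1) N1.N2=(alive,v1)
Op 8: N1 marks N1=dead -> (dead,v2)
Op 9: N1 marks N1=suspect -> (suspect,v3)

Answer: N0=suspect,1 N1=dead,1 N2=alive,1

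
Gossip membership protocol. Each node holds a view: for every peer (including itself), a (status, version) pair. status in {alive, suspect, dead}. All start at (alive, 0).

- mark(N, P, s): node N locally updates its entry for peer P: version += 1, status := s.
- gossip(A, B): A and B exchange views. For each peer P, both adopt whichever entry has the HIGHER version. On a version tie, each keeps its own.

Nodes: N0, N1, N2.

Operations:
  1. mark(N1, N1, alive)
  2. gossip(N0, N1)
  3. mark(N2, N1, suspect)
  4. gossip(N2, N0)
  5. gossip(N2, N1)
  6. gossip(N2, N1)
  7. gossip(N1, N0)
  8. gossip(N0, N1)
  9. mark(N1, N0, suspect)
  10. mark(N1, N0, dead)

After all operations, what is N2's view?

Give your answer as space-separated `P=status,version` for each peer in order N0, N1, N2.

Answer: N0=alive,0 N1=suspect,1 N2=alive,0

Derivation:
Op 1: N1 marks N1=alive -> (alive,v1)
Op 2: gossip N0<->N1 -> N0.N0=(alive,v0) N0.N1=(alive,v1) N0.N2=(alive,v0) | N1.N0=(alive,v0) N1.N1=(alive,v1) N1.N2=(alive,v0)
Op 3: N2 marks N1=suspect -> (suspect,v1)
Op 4: gossip N2<->N0 -> N2.N0=(alive,v0) N2.N1=(suspect,v1) N2.N2=(alive,v0) | N0.N0=(alive,v0) N0.N1=(alive,v1) N0.N2=(alive,v0)
Op 5: gossip N2<->N1 -> N2.N0=(alive,v0) N2.N1=(suspect,v1) N2.N2=(alive,v0) | N1.N0=(alive,v0) N1.N1=(alive,v1) N1.N2=(alive,v0)
Op 6: gossip N2<->N1 -> N2.N0=(alive,v0) N2.N1=(suspect,v1) N2.N2=(alive,v0) | N1.N0=(alive,v0) N1.N1=(alive,v1) N1.N2=(alive,v0)
Op 7: gossip N1<->N0 -> N1.N0=(alive,v0) N1.N1=(alive,v1) N1.N2=(alive,v0) | N0.N0=(alive,v0) N0.N1=(alive,v1) N0.N2=(alive,v0)
Op 8: gossip N0<->N1 -> N0.N0=(alive,v0) N0.N1=(alive,v1) N0.N2=(alive,v0) | N1.N0=(alive,v0) N1.N1=(alive,v1) N1.N2=(alive,v0)
Op 9: N1 marks N0=suspect -> (suspect,v1)
Op 10: N1 marks N0=dead -> (dead,v2)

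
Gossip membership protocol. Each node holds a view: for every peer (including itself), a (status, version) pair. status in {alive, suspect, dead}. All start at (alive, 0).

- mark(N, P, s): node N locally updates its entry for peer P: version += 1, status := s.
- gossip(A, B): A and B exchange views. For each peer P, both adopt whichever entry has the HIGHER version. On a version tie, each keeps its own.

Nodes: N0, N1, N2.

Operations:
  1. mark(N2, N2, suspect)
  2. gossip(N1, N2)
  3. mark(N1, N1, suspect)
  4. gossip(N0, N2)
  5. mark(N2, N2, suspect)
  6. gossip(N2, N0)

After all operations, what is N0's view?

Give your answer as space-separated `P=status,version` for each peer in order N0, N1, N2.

Op 1: N2 marks N2=suspect -> (suspect,v1)
Op 2: gossip N1<->N2 -> N1.N0=(alive,v0) N1.N1=(alive,v0) N1.N2=(suspect,v1) | N2.N0=(alive,v0) N2.N1=(alive,v0) N2.N2=(suspect,v1)
Op 3: N1 marks N1=suspect -> (suspect,v1)
Op 4: gossip N0<->N2 -> N0.N0=(alive,v0) N0.N1=(alive,v0) N0.N2=(suspect,v1) | N2.N0=(alive,v0) N2.N1=(alive,v0) N2.N2=(suspect,v1)
Op 5: N2 marks N2=suspect -> (suspect,v2)
Op 6: gossip N2<->N0 -> N2.N0=(alive,v0) N2.N1=(alive,v0) N2.N2=(suspect,v2) | N0.N0=(alive,v0) N0.N1=(alive,v0) N0.N2=(suspect,v2)

Answer: N0=alive,0 N1=alive,0 N2=suspect,2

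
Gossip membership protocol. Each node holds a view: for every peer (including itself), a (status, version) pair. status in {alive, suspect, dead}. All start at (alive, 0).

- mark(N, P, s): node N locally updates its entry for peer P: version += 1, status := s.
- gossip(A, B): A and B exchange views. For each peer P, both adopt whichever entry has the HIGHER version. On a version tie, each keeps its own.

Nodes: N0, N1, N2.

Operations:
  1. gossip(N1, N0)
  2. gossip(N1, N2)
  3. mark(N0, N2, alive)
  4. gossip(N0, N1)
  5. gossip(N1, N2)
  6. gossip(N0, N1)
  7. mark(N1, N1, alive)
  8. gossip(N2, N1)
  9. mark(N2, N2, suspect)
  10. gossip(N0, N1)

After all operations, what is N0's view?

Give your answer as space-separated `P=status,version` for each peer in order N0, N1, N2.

Answer: N0=alive,0 N1=alive,1 N2=alive,1

Derivation:
Op 1: gossip N1<->N0 -> N1.N0=(alive,v0) N1.N1=(alive,v0) N1.N2=(alive,v0) | N0.N0=(alive,v0) N0.N1=(alive,v0) N0.N2=(alive,v0)
Op 2: gossip N1<->N2 -> N1.N0=(alive,v0) N1.N1=(alive,v0) N1.N2=(alive,v0) | N2.N0=(alive,v0) N2.N1=(alive,v0) N2.N2=(alive,v0)
Op 3: N0 marks N2=alive -> (alive,v1)
Op 4: gossip N0<->N1 -> N0.N0=(alive,v0) N0.N1=(alive,v0) N0.N2=(alive,v1) | N1.N0=(alive,v0) N1.N1=(alive,v0) N1.N2=(alive,v1)
Op 5: gossip N1<->N2 -> N1.N0=(alive,v0) N1.N1=(alive,v0) N1.N2=(alive,v1) | N2.N0=(alive,v0) N2.N1=(alive,v0) N2.N2=(alive,v1)
Op 6: gossip N0<->N1 -> N0.N0=(alive,v0) N0.N1=(alive,v0) N0.N2=(alive,v1) | N1.N0=(alive,v0) N1.N1=(alive,v0) N1.N2=(alive,v1)
Op 7: N1 marks N1=alive -> (alive,v1)
Op 8: gossip N2<->N1 -> N2.N0=(alive,v0) N2.N1=(alive,v1) N2.N2=(alive,v1) | N1.N0=(alive,v0) N1.N1=(alive,v1) N1.N2=(alive,v1)
Op 9: N2 marks N2=suspect -> (suspect,v2)
Op 10: gossip N0<->N1 -> N0.N0=(alive,v0) N0.N1=(alive,v1) N0.N2=(alive,v1) | N1.N0=(alive,v0) N1.N1=(alive,v1) N1.N2=(alive,v1)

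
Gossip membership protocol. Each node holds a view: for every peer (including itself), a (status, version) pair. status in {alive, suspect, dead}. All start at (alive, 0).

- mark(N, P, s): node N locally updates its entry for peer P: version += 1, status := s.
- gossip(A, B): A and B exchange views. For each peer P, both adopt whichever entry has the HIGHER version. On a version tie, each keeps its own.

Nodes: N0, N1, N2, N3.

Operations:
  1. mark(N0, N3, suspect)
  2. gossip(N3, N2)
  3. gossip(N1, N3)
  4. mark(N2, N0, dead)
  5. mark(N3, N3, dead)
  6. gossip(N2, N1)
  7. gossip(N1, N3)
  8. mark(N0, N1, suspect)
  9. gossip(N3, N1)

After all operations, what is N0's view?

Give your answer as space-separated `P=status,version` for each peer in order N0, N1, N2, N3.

Op 1: N0 marks N3=suspect -> (suspect,v1)
Op 2: gossip N3<->N2 -> N3.N0=(alive,v0) N3.N1=(alive,v0) N3.N2=(alive,v0) N3.N3=(alive,v0) | N2.N0=(alive,v0) N2.N1=(alive,v0) N2.N2=(alive,v0) N2.N3=(alive,v0)
Op 3: gossip N1<->N3 -> N1.N0=(alive,v0) N1.N1=(alive,v0) N1.N2=(alive,v0) N1.N3=(alive,v0) | N3.N0=(alive,v0) N3.N1=(alive,v0) N3.N2=(alive,v0) N3.N3=(alive,v0)
Op 4: N2 marks N0=dead -> (dead,v1)
Op 5: N3 marks N3=dead -> (dead,v1)
Op 6: gossip N2<->N1 -> N2.N0=(dead,v1) N2.N1=(alive,v0) N2.N2=(alive,v0) N2.N3=(alive,v0) | N1.N0=(dead,v1) N1.N1=(alive,v0) N1.N2=(alive,v0) N1.N3=(alive,v0)
Op 7: gossip N1<->N3 -> N1.N0=(dead,v1) N1.N1=(alive,v0) N1.N2=(alive,v0) N1.N3=(dead,v1) | N3.N0=(dead,v1) N3.N1=(alive,v0) N3.N2=(alive,v0) N3.N3=(dead,v1)
Op 8: N0 marks N1=suspect -> (suspect,v1)
Op 9: gossip N3<->N1 -> N3.N0=(dead,v1) N3.N1=(alive,v0) N3.N2=(alive,v0) N3.N3=(dead,v1) | N1.N0=(dead,v1) N1.N1=(alive,v0) N1.N2=(alive,v0) N1.N3=(dead,v1)

Answer: N0=alive,0 N1=suspect,1 N2=alive,0 N3=suspect,1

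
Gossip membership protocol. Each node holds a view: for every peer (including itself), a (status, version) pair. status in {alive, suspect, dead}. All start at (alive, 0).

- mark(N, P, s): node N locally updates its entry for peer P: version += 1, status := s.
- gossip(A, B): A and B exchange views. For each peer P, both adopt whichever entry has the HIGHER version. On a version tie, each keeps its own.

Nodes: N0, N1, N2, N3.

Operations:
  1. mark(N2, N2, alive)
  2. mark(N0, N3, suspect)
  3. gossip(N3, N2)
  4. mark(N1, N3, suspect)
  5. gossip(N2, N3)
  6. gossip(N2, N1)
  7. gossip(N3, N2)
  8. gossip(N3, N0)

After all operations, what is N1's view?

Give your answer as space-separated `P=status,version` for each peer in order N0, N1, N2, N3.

Op 1: N2 marks N2=alive -> (alive,v1)
Op 2: N0 marks N3=suspect -> (suspect,v1)
Op 3: gossip N3<->N2 -> N3.N0=(alive,v0) N3.N1=(alive,v0) N3.N2=(alive,v1) N3.N3=(alive,v0) | N2.N0=(alive,v0) N2.N1=(alive,v0) N2.N2=(alive,v1) N2.N3=(alive,v0)
Op 4: N1 marks N3=suspect -> (suspect,v1)
Op 5: gossip N2<->N3 -> N2.N0=(alive,v0) N2.N1=(alive,v0) N2.N2=(alive,v1) N2.N3=(alive,v0) | N3.N0=(alive,v0) N3.N1=(alive,v0) N3.N2=(alive,v1) N3.N3=(alive,v0)
Op 6: gossip N2<->N1 -> N2.N0=(alive,v0) N2.N1=(alive,v0) N2.N2=(alive,v1) N2.N3=(suspect,v1) | N1.N0=(alive,v0) N1.N1=(alive,v0) N1.N2=(alive,v1) N1.N3=(suspect,v1)
Op 7: gossip N3<->N2 -> N3.N0=(alive,v0) N3.N1=(alive,v0) N3.N2=(alive,v1) N3.N3=(suspect,v1) | N2.N0=(alive,v0) N2.N1=(alive,v0) N2.N2=(alive,v1) N2.N3=(suspect,v1)
Op 8: gossip N3<->N0 -> N3.N0=(alive,v0) N3.N1=(alive,v0) N3.N2=(alive,v1) N3.N3=(suspect,v1) | N0.N0=(alive,v0) N0.N1=(alive,v0) N0.N2=(alive,v1) N0.N3=(suspect,v1)

Answer: N0=alive,0 N1=alive,0 N2=alive,1 N3=suspect,1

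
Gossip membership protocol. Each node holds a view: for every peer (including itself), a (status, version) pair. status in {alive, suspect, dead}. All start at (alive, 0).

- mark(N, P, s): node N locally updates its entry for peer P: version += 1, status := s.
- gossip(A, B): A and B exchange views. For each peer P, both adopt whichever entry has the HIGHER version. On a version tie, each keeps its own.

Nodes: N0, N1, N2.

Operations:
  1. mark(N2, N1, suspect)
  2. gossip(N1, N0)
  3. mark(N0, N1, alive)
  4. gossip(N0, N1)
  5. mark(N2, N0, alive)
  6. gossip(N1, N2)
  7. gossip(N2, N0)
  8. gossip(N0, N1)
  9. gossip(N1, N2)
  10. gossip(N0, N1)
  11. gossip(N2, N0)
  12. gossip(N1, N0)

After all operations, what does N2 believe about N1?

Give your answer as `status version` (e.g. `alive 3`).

Answer: suspect 1

Derivation:
Op 1: N2 marks N1=suspect -> (suspect,v1)
Op 2: gossip N1<->N0 -> N1.N0=(alive,v0) N1.N1=(alive,v0) N1.N2=(alive,v0) | N0.N0=(alive,v0) N0.N1=(alive,v0) N0.N2=(alive,v0)
Op 3: N0 marks N1=alive -> (alive,v1)
Op 4: gossip N0<->N1 -> N0.N0=(alive,v0) N0.N1=(alive,v1) N0.N2=(alive,v0) | N1.N0=(alive,v0) N1.N1=(alive,v1) N1.N2=(alive,v0)
Op 5: N2 marks N0=alive -> (alive,v1)
Op 6: gossip N1<->N2 -> N1.N0=(alive,v1) N1.N1=(alive,v1) N1.N2=(alive,v0) | N2.N0=(alive,v1) N2.N1=(suspect,v1) N2.N2=(alive,v0)
Op 7: gossip N2<->N0 -> N2.N0=(alive,v1) N2.N1=(suspect,v1) N2.N2=(alive,v0) | N0.N0=(alive,v1) N0.N1=(alive,v1) N0.N2=(alive,v0)
Op 8: gossip N0<->N1 -> N0.N0=(alive,v1) N0.N1=(alive,v1) N0.N2=(alive,v0) | N1.N0=(alive,v1) N1.N1=(alive,v1) N1.N2=(alive,v0)
Op 9: gossip N1<->N2 -> N1.N0=(alive,v1) N1.N1=(alive,v1) N1.N2=(alive,v0) | N2.N0=(alive,v1) N2.N1=(suspect,v1) N2.N2=(alive,v0)
Op 10: gossip N0<->N1 -> N0.N0=(alive,v1) N0.N1=(alive,v1) N0.N2=(alive,v0) | N1.N0=(alive,v1) N1.N1=(alive,v1) N1.N2=(alive,v0)
Op 11: gossip N2<->N0 -> N2.N0=(alive,v1) N2.N1=(suspect,v1) N2.N2=(alive,v0) | N0.N0=(alive,v1) N0.N1=(alive,v1) N0.N2=(alive,v0)
Op 12: gossip N1<->N0 -> N1.N0=(alive,v1) N1.N1=(alive,v1) N1.N2=(alive,v0) | N0.N0=(alive,v1) N0.N1=(alive,v1) N0.N2=(alive,v0)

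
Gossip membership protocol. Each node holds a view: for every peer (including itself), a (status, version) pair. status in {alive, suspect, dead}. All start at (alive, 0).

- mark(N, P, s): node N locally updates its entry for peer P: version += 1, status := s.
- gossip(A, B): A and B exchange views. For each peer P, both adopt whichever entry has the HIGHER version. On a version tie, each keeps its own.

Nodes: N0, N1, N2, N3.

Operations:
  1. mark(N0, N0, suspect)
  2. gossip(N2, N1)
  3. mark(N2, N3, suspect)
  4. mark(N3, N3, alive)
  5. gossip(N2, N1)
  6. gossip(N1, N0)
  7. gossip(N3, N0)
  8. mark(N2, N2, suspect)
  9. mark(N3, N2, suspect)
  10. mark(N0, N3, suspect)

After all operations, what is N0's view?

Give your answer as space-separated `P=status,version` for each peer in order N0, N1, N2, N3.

Answer: N0=suspect,1 N1=alive,0 N2=alive,0 N3=suspect,2

Derivation:
Op 1: N0 marks N0=suspect -> (suspect,v1)
Op 2: gossip N2<->N1 -> N2.N0=(alive,v0) N2.N1=(alive,v0) N2.N2=(alive,v0) N2.N3=(alive,v0) | N1.N0=(alive,v0) N1.N1=(alive,v0) N1.N2=(alive,v0) N1.N3=(alive,v0)
Op 3: N2 marks N3=suspect -> (suspect,v1)
Op 4: N3 marks N3=alive -> (alive,v1)
Op 5: gossip N2<->N1 -> N2.N0=(alive,v0) N2.N1=(alive,v0) N2.N2=(alive,v0) N2.N3=(suspect,v1) | N1.N0=(alive,v0) N1.N1=(alive,v0) N1.N2=(alive,v0) N1.N3=(suspect,v1)
Op 6: gossip N1<->N0 -> N1.N0=(suspect,v1) N1.N1=(alive,v0) N1.N2=(alive,v0) N1.N3=(suspect,v1) | N0.N0=(suspect,v1) N0.N1=(alive,v0) N0.N2=(alive,v0) N0.N3=(suspect,v1)
Op 7: gossip N3<->N0 -> N3.N0=(suspect,v1) N3.N1=(alive,v0) N3.N2=(alive,v0) N3.N3=(alive,v1) | N0.N0=(suspect,v1) N0.N1=(alive,v0) N0.N2=(alive,v0) N0.N3=(suspect,v1)
Op 8: N2 marks N2=suspect -> (suspect,v1)
Op 9: N3 marks N2=suspect -> (suspect,v1)
Op 10: N0 marks N3=suspect -> (suspect,v2)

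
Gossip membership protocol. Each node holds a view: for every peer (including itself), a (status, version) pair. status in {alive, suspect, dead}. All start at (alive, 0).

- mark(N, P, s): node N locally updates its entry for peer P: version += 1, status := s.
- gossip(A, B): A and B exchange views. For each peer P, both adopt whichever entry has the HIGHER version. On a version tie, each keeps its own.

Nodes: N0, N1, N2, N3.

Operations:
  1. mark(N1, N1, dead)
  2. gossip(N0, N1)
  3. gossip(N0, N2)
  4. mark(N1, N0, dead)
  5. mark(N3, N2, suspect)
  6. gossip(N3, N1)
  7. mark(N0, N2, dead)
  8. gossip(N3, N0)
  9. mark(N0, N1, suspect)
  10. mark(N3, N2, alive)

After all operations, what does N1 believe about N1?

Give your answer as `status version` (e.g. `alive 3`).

Answer: dead 1

Derivation:
Op 1: N1 marks N1=dead -> (dead,v1)
Op 2: gossip N0<->N1 -> N0.N0=(alive,v0) N0.N1=(dead,v1) N0.N2=(alive,v0) N0.N3=(alive,v0) | N1.N0=(alive,v0) N1.N1=(dead,v1) N1.N2=(alive,v0) N1.N3=(alive,v0)
Op 3: gossip N0<->N2 -> N0.N0=(alive,v0) N0.N1=(dead,v1) N0.N2=(alive,v0) N0.N3=(alive,v0) | N2.N0=(alive,v0) N2.N1=(dead,v1) N2.N2=(alive,v0) N2.N3=(alive,v0)
Op 4: N1 marks N0=dead -> (dead,v1)
Op 5: N3 marks N2=suspect -> (suspect,v1)
Op 6: gossip N3<->N1 -> N3.N0=(dead,v1) N3.N1=(dead,v1) N3.N2=(suspect,v1) N3.N3=(alive,v0) | N1.N0=(dead,v1) N1.N1=(dead,v1) N1.N2=(suspect,v1) N1.N3=(alive,v0)
Op 7: N0 marks N2=dead -> (dead,v1)
Op 8: gossip N3<->N0 -> N3.N0=(dead,v1) N3.N1=(dead,v1) N3.N2=(suspect,v1) N3.N3=(alive,v0) | N0.N0=(dead,v1) N0.N1=(dead,v1) N0.N2=(dead,v1) N0.N3=(alive,v0)
Op 9: N0 marks N1=suspect -> (suspect,v2)
Op 10: N3 marks N2=alive -> (alive,v2)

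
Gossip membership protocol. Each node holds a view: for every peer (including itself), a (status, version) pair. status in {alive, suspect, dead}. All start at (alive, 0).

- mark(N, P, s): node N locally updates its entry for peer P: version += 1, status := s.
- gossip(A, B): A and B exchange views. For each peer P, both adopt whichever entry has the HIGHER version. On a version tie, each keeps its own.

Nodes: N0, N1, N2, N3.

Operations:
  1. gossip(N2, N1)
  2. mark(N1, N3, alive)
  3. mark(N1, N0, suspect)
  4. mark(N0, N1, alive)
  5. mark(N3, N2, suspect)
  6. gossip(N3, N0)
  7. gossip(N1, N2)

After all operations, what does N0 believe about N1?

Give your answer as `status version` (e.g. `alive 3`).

Op 1: gossip N2<->N1 -> N2.N0=(alive,v0) N2.N1=(alive,v0) N2.N2=(alive,v0) N2.N3=(alive,v0) | N1.N0=(alive,v0) N1.N1=(alive,v0) N1.N2=(alive,v0) N1.N3=(alive,v0)
Op 2: N1 marks N3=alive -> (alive,v1)
Op 3: N1 marks N0=suspect -> (suspect,v1)
Op 4: N0 marks N1=alive -> (alive,v1)
Op 5: N3 marks N2=suspect -> (suspect,v1)
Op 6: gossip N3<->N0 -> N3.N0=(alive,v0) N3.N1=(alive,v1) N3.N2=(suspect,v1) N3.N3=(alive,v0) | N0.N0=(alive,v0) N0.N1=(alive,v1) N0.N2=(suspect,v1) N0.N3=(alive,v0)
Op 7: gossip N1<->N2 -> N1.N0=(suspect,v1) N1.N1=(alive,v0) N1.N2=(alive,v0) N1.N3=(alive,v1) | N2.N0=(suspect,v1) N2.N1=(alive,v0) N2.N2=(alive,v0) N2.N3=(alive,v1)

Answer: alive 1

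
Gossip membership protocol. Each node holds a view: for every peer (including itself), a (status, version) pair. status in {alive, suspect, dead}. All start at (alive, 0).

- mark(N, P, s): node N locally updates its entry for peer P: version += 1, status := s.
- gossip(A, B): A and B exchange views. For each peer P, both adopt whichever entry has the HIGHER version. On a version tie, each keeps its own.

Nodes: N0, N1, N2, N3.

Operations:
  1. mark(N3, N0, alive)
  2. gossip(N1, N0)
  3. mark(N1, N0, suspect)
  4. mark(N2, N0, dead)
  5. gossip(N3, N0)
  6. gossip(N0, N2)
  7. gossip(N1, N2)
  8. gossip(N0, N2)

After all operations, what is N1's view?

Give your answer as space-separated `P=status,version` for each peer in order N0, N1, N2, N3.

Answer: N0=suspect,1 N1=alive,0 N2=alive,0 N3=alive,0

Derivation:
Op 1: N3 marks N0=alive -> (alive,v1)
Op 2: gossip N1<->N0 -> N1.N0=(alive,v0) N1.N1=(alive,v0) N1.N2=(alive,v0) N1.N3=(alive,v0) | N0.N0=(alive,v0) N0.N1=(alive,v0) N0.N2=(alive,v0) N0.N3=(alive,v0)
Op 3: N1 marks N0=suspect -> (suspect,v1)
Op 4: N2 marks N0=dead -> (dead,v1)
Op 5: gossip N3<->N0 -> N3.N0=(alive,v1) N3.N1=(alive,v0) N3.N2=(alive,v0) N3.N3=(alive,v0) | N0.N0=(alive,v1) N0.N1=(alive,v0) N0.N2=(alive,v0) N0.N3=(alive,v0)
Op 6: gossip N0<->N2 -> N0.N0=(alive,v1) N0.N1=(alive,v0) N0.N2=(alive,v0) N0.N3=(alive,v0) | N2.N0=(dead,v1) N2.N1=(alive,v0) N2.N2=(alive,v0) N2.N3=(alive,v0)
Op 7: gossip N1<->N2 -> N1.N0=(suspect,v1) N1.N1=(alive,v0) N1.N2=(alive,v0) N1.N3=(alive,v0) | N2.N0=(dead,v1) N2.N1=(alive,v0) N2.N2=(alive,v0) N2.N3=(alive,v0)
Op 8: gossip N0<->N2 -> N0.N0=(alive,v1) N0.N1=(alive,v0) N0.N2=(alive,v0) N0.N3=(alive,v0) | N2.N0=(dead,v1) N2.N1=(alive,v0) N2.N2=(alive,v0) N2.N3=(alive,v0)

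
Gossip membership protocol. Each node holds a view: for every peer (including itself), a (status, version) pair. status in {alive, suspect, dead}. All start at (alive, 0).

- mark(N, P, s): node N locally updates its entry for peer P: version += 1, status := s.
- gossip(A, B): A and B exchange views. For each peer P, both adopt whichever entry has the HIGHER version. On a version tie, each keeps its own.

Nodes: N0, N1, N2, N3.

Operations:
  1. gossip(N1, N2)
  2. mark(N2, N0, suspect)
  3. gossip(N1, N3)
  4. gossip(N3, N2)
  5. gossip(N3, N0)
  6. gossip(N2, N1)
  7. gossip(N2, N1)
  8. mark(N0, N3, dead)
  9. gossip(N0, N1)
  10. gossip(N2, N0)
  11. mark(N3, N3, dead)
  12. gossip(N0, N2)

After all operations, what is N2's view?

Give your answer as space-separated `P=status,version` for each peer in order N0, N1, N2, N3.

Answer: N0=suspect,1 N1=alive,0 N2=alive,0 N3=dead,1

Derivation:
Op 1: gossip N1<->N2 -> N1.N0=(alive,v0) N1.N1=(alive,v0) N1.N2=(alive,v0) N1.N3=(alive,v0) | N2.N0=(alive,v0) N2.N1=(alive,v0) N2.N2=(alive,v0) N2.N3=(alive,v0)
Op 2: N2 marks N0=suspect -> (suspect,v1)
Op 3: gossip N1<->N3 -> N1.N0=(alive,v0) N1.N1=(alive,v0) N1.N2=(alive,v0) N1.N3=(alive,v0) | N3.N0=(alive,v0) N3.N1=(alive,v0) N3.N2=(alive,v0) N3.N3=(alive,v0)
Op 4: gossip N3<->N2 -> N3.N0=(suspect,v1) N3.N1=(alive,v0) N3.N2=(alive,v0) N3.N3=(alive,v0) | N2.N0=(suspect,v1) N2.N1=(alive,v0) N2.N2=(alive,v0) N2.N3=(alive,v0)
Op 5: gossip N3<->N0 -> N3.N0=(suspect,v1) N3.N1=(alive,v0) N3.N2=(alive,v0) N3.N3=(alive,v0) | N0.N0=(suspect,v1) N0.N1=(alive,v0) N0.N2=(alive,v0) N0.N3=(alive,v0)
Op 6: gossip N2<->N1 -> N2.N0=(suspect,v1) N2.N1=(alive,v0) N2.N2=(alive,v0) N2.N3=(alive,v0) | N1.N0=(suspect,v1) N1.N1=(alive,v0) N1.N2=(alive,v0) N1.N3=(alive,v0)
Op 7: gossip N2<->N1 -> N2.N0=(suspect,v1) N2.N1=(alive,v0) N2.N2=(alive,v0) N2.N3=(alive,v0) | N1.N0=(suspect,v1) N1.N1=(alive,v0) N1.N2=(alive,v0) N1.N3=(alive,v0)
Op 8: N0 marks N3=dead -> (dead,v1)
Op 9: gossip N0<->N1 -> N0.N0=(suspect,v1) N0.N1=(alive,v0) N0.N2=(alive,v0) N0.N3=(dead,v1) | N1.N0=(suspect,v1) N1.N1=(alive,v0) N1.N2=(alive,v0) N1.N3=(dead,v1)
Op 10: gossip N2<->N0 -> N2.N0=(suspect,v1) N2.N1=(alive,v0) N2.N2=(alive,v0) N2.N3=(dead,v1) | N0.N0=(suspect,v1) N0.N1=(alive,v0) N0.N2=(alive,v0) N0.N3=(dead,v1)
Op 11: N3 marks N3=dead -> (dead,v1)
Op 12: gossip N0<->N2 -> N0.N0=(suspect,v1) N0.N1=(alive,v0) N0.N2=(alive,v0) N0.N3=(dead,v1) | N2.N0=(suspect,v1) N2.N1=(alive,v0) N2.N2=(alive,v0) N2.N3=(dead,v1)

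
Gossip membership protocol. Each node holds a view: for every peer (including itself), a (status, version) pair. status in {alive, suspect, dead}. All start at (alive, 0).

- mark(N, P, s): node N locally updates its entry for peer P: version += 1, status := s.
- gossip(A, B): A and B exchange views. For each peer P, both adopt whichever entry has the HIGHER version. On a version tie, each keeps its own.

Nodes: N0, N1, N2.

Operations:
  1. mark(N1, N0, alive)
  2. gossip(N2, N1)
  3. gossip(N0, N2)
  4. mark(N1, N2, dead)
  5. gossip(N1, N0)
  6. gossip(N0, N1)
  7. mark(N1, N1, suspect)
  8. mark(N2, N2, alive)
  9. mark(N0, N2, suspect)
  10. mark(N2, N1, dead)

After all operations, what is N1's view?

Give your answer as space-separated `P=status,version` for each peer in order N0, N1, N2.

Answer: N0=alive,1 N1=suspect,1 N2=dead,1

Derivation:
Op 1: N1 marks N0=alive -> (alive,v1)
Op 2: gossip N2<->N1 -> N2.N0=(alive,v1) N2.N1=(alive,v0) N2.N2=(alive,v0) | N1.N0=(alive,v1) N1.N1=(alive,v0) N1.N2=(alive,v0)
Op 3: gossip N0<->N2 -> N0.N0=(alive,v1) N0.N1=(alive,v0) N0.N2=(alive,v0) | N2.N0=(alive,v1) N2.N1=(alive,v0) N2.N2=(alive,v0)
Op 4: N1 marks N2=dead -> (dead,v1)
Op 5: gossip N1<->N0 -> N1.N0=(alive,v1) N1.N1=(alive,v0) N1.N2=(dead,v1) | N0.N0=(alive,v1) N0.N1=(alive,v0) N0.N2=(dead,v1)
Op 6: gossip N0<->N1 -> N0.N0=(alive,v1) N0.N1=(alive,v0) N0.N2=(dead,v1) | N1.N0=(alive,v1) N1.N1=(alive,v0) N1.N2=(dead,v1)
Op 7: N1 marks N1=suspect -> (suspect,v1)
Op 8: N2 marks N2=alive -> (alive,v1)
Op 9: N0 marks N2=suspect -> (suspect,v2)
Op 10: N2 marks N1=dead -> (dead,v1)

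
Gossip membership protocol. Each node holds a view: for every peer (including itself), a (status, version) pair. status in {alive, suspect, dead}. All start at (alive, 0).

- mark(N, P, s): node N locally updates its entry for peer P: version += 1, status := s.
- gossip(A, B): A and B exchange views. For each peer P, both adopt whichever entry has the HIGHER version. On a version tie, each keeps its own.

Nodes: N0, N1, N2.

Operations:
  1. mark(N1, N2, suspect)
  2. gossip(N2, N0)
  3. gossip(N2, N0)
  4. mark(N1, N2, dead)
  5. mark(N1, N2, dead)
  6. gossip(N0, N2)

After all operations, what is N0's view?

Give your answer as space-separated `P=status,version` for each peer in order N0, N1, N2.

Op 1: N1 marks N2=suspect -> (suspect,v1)
Op 2: gossip N2<->N0 -> N2.N0=(alive,v0) N2.N1=(alive,v0) N2.N2=(alive,v0) | N0.N0=(alive,v0) N0.N1=(alive,v0) N0.N2=(alive,v0)
Op 3: gossip N2<->N0 -> N2.N0=(alive,v0) N2.N1=(alive,v0) N2.N2=(alive,v0) | N0.N0=(alive,v0) N0.N1=(alive,v0) N0.N2=(alive,v0)
Op 4: N1 marks N2=dead -> (dead,v2)
Op 5: N1 marks N2=dead -> (dead,v3)
Op 6: gossip N0<->N2 -> N0.N0=(alive,v0) N0.N1=(alive,v0) N0.N2=(alive,v0) | N2.N0=(alive,v0) N2.N1=(alive,v0) N2.N2=(alive,v0)

Answer: N0=alive,0 N1=alive,0 N2=alive,0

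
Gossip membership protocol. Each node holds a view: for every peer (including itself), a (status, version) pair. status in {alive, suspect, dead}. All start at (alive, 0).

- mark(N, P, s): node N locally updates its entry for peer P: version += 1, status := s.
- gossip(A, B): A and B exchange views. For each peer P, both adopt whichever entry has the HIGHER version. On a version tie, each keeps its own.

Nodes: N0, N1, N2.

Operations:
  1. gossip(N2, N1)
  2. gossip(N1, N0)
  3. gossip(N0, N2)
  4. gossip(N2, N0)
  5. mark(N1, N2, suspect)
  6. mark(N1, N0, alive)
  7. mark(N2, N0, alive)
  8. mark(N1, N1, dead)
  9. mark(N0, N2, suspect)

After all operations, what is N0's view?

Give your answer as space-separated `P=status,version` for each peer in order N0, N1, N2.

Op 1: gossip N2<->N1 -> N2.N0=(alive,v0) N2.N1=(alive,v0) N2.N2=(alive,v0) | N1.N0=(alive,v0) N1.N1=(alive,v0) N1.N2=(alive,v0)
Op 2: gossip N1<->N0 -> N1.N0=(alive,v0) N1.N1=(alive,v0) N1.N2=(alive,v0) | N0.N0=(alive,v0) N0.N1=(alive,v0) N0.N2=(alive,v0)
Op 3: gossip N0<->N2 -> N0.N0=(alive,v0) N0.N1=(alive,v0) N0.N2=(alive,v0) | N2.N0=(alive,v0) N2.N1=(alive,v0) N2.N2=(alive,v0)
Op 4: gossip N2<->N0 -> N2.N0=(alive,v0) N2.N1=(alive,v0) N2.N2=(alive,v0) | N0.N0=(alive,v0) N0.N1=(alive,v0) N0.N2=(alive,v0)
Op 5: N1 marks N2=suspect -> (suspect,v1)
Op 6: N1 marks N0=alive -> (alive,v1)
Op 7: N2 marks N0=alive -> (alive,v1)
Op 8: N1 marks N1=dead -> (dead,v1)
Op 9: N0 marks N2=suspect -> (suspect,v1)

Answer: N0=alive,0 N1=alive,0 N2=suspect,1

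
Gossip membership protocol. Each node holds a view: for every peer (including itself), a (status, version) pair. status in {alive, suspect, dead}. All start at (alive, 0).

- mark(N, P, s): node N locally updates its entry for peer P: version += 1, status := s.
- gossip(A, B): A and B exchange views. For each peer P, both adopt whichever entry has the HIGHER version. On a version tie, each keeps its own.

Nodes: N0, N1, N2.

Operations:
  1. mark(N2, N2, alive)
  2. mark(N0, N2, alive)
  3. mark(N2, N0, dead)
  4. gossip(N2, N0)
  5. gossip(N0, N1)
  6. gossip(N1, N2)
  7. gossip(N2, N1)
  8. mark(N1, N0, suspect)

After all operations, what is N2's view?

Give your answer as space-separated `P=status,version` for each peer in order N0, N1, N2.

Answer: N0=dead,1 N1=alive,0 N2=alive,1

Derivation:
Op 1: N2 marks N2=alive -> (alive,v1)
Op 2: N0 marks N2=alive -> (alive,v1)
Op 3: N2 marks N0=dead -> (dead,v1)
Op 4: gossip N2<->N0 -> N2.N0=(dead,v1) N2.N1=(alive,v0) N2.N2=(alive,v1) | N0.N0=(dead,v1) N0.N1=(alive,v0) N0.N2=(alive,v1)
Op 5: gossip N0<->N1 -> N0.N0=(dead,v1) N0.N1=(alive,v0) N0.N2=(alive,v1) | N1.N0=(dead,v1) N1.N1=(alive,v0) N1.N2=(alive,v1)
Op 6: gossip N1<->N2 -> N1.N0=(dead,v1) N1.N1=(alive,v0) N1.N2=(alive,v1) | N2.N0=(dead,v1) N2.N1=(alive,v0) N2.N2=(alive,v1)
Op 7: gossip N2<->N1 -> N2.N0=(dead,v1) N2.N1=(alive,v0) N2.N2=(alive,v1) | N1.N0=(dead,v1) N1.N1=(alive,v0) N1.N2=(alive,v1)
Op 8: N1 marks N0=suspect -> (suspect,v2)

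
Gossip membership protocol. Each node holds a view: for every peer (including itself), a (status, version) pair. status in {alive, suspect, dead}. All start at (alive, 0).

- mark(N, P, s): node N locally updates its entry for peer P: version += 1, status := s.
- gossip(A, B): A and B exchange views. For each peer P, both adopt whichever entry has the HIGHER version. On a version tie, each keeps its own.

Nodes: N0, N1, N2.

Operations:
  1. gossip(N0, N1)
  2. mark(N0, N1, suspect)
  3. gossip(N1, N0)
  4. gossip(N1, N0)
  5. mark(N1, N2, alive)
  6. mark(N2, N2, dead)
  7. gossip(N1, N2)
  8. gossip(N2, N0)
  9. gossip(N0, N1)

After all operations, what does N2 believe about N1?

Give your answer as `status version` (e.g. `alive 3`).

Op 1: gossip N0<->N1 -> N0.N0=(alive,v0) N0.N1=(alive,v0) N0.N2=(alive,v0) | N1.N0=(alive,v0) N1.N1=(alive,v0) N1.N2=(alive,v0)
Op 2: N0 marks N1=suspect -> (suspect,v1)
Op 3: gossip N1<->N0 -> N1.N0=(alive,v0) N1.N1=(suspect,v1) N1.N2=(alive,v0) | N0.N0=(alive,v0) N0.N1=(suspect,v1) N0.N2=(alive,v0)
Op 4: gossip N1<->N0 -> N1.N0=(alive,v0) N1.N1=(suspect,v1) N1.N2=(alive,v0) | N0.N0=(alive,v0) N0.N1=(suspect,v1) N0.N2=(alive,v0)
Op 5: N1 marks N2=alive -> (alive,v1)
Op 6: N2 marks N2=dead -> (dead,v1)
Op 7: gossip N1<->N2 -> N1.N0=(alive,v0) N1.N1=(suspect,v1) N1.N2=(alive,v1) | N2.N0=(alive,v0) N2.N1=(suspect,v1) N2.N2=(dead,v1)
Op 8: gossip N2<->N0 -> N2.N0=(alive,v0) N2.N1=(suspect,v1) N2.N2=(dead,v1) | N0.N0=(alive,v0) N0.N1=(suspect,v1) N0.N2=(dead,v1)
Op 9: gossip N0<->N1 -> N0.N0=(alive,v0) N0.N1=(suspect,v1) N0.N2=(dead,v1) | N1.N0=(alive,v0) N1.N1=(suspect,v1) N1.N2=(alive,v1)

Answer: suspect 1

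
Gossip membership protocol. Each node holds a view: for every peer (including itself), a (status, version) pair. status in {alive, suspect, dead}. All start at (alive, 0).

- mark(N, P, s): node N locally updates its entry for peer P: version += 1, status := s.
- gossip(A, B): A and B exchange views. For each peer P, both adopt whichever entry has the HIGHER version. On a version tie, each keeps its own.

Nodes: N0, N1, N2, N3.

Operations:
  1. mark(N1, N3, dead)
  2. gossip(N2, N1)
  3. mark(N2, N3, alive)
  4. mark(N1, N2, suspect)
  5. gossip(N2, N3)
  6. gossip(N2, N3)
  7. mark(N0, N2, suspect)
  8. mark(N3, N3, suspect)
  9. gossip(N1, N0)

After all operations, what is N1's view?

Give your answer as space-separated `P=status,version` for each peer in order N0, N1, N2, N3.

Op 1: N1 marks N3=dead -> (dead,v1)
Op 2: gossip N2<->N1 -> N2.N0=(alive,v0) N2.N1=(alive,v0) N2.N2=(alive,v0) N2.N3=(dead,v1) | N1.N0=(alive,v0) N1.N1=(alive,v0) N1.N2=(alive,v0) N1.N3=(dead,v1)
Op 3: N2 marks N3=alive -> (alive,v2)
Op 4: N1 marks N2=suspect -> (suspect,v1)
Op 5: gossip N2<->N3 -> N2.N0=(alive,v0) N2.N1=(alive,v0) N2.N2=(alive,v0) N2.N3=(alive,v2) | N3.N0=(alive,v0) N3.N1=(alive,v0) N3.N2=(alive,v0) N3.N3=(alive,v2)
Op 6: gossip N2<->N3 -> N2.N0=(alive,v0) N2.N1=(alive,v0) N2.N2=(alive,v0) N2.N3=(alive,v2) | N3.N0=(alive,v0) N3.N1=(alive,v0) N3.N2=(alive,v0) N3.N3=(alive,v2)
Op 7: N0 marks N2=suspect -> (suspect,v1)
Op 8: N3 marks N3=suspect -> (suspect,v3)
Op 9: gossip N1<->N0 -> N1.N0=(alive,v0) N1.N1=(alive,v0) N1.N2=(suspect,v1) N1.N3=(dead,v1) | N0.N0=(alive,v0) N0.N1=(alive,v0) N0.N2=(suspect,v1) N0.N3=(dead,v1)

Answer: N0=alive,0 N1=alive,0 N2=suspect,1 N3=dead,1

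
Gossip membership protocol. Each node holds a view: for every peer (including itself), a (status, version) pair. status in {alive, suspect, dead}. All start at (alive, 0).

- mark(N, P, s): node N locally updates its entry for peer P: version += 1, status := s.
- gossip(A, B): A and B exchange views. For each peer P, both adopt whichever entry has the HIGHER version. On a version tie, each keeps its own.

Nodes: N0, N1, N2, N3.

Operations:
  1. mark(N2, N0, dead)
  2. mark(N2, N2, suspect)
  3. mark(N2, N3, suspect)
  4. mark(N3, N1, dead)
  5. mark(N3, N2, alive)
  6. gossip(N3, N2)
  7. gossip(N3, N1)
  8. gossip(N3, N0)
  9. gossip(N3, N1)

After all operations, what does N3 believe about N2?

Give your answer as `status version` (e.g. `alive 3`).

Answer: alive 1

Derivation:
Op 1: N2 marks N0=dead -> (dead,v1)
Op 2: N2 marks N2=suspect -> (suspect,v1)
Op 3: N2 marks N3=suspect -> (suspect,v1)
Op 4: N3 marks N1=dead -> (dead,v1)
Op 5: N3 marks N2=alive -> (alive,v1)
Op 6: gossip N3<->N2 -> N3.N0=(dead,v1) N3.N1=(dead,v1) N3.N2=(alive,v1) N3.N3=(suspect,v1) | N2.N0=(dead,v1) N2.N1=(dead,v1) N2.N2=(suspect,v1) N2.N3=(suspect,v1)
Op 7: gossip N3<->N1 -> N3.N0=(dead,v1) N3.N1=(dead,v1) N3.N2=(alive,v1) N3.N3=(suspect,v1) | N1.N0=(dead,v1) N1.N1=(dead,v1) N1.N2=(alive,v1) N1.N3=(suspect,v1)
Op 8: gossip N3<->N0 -> N3.N0=(dead,v1) N3.N1=(dead,v1) N3.N2=(alive,v1) N3.N3=(suspect,v1) | N0.N0=(dead,v1) N0.N1=(dead,v1) N0.N2=(alive,v1) N0.N3=(suspect,v1)
Op 9: gossip N3<->N1 -> N3.N0=(dead,v1) N3.N1=(dead,v1) N3.N2=(alive,v1) N3.N3=(suspect,v1) | N1.N0=(dead,v1) N1.N1=(dead,v1) N1.N2=(alive,v1) N1.N3=(suspect,v1)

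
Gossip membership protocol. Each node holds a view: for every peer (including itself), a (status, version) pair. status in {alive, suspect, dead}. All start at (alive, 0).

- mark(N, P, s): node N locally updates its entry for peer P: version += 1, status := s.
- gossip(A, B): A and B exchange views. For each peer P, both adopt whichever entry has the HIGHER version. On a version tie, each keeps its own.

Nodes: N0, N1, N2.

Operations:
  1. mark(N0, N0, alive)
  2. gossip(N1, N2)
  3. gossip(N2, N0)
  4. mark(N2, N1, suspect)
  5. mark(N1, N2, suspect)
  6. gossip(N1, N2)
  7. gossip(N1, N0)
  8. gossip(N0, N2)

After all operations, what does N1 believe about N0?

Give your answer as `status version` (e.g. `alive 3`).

Answer: alive 1

Derivation:
Op 1: N0 marks N0=alive -> (alive,v1)
Op 2: gossip N1<->N2 -> N1.N0=(alive,v0) N1.N1=(alive,v0) N1.N2=(alive,v0) | N2.N0=(alive,v0) N2.N1=(alive,v0) N2.N2=(alive,v0)
Op 3: gossip N2<->N0 -> N2.N0=(alive,v1) N2.N1=(alive,v0) N2.N2=(alive,v0) | N0.N0=(alive,v1) N0.N1=(alive,v0) N0.N2=(alive,v0)
Op 4: N2 marks N1=suspect -> (suspect,v1)
Op 5: N1 marks N2=suspect -> (suspect,v1)
Op 6: gossip N1<->N2 -> N1.N0=(alive,v1) N1.N1=(suspect,v1) N1.N2=(suspect,v1) | N2.N0=(alive,v1) N2.N1=(suspect,v1) N2.N2=(suspect,v1)
Op 7: gossip N1<->N0 -> N1.N0=(alive,v1) N1.N1=(suspect,v1) N1.N2=(suspect,v1) | N0.N0=(alive,v1) N0.N1=(suspect,v1) N0.N2=(suspect,v1)
Op 8: gossip N0<->N2 -> N0.N0=(alive,v1) N0.N1=(suspect,v1) N0.N2=(suspect,v1) | N2.N0=(alive,v1) N2.N1=(suspect,v1) N2.N2=(suspect,v1)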